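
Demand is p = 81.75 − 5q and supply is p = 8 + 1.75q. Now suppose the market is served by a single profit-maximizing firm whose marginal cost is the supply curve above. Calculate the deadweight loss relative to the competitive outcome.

Competitive equilibrium: 81.75 − 5q = 8 + 1.75q → q* = 10.9259, p* = 27.1204.
Marginal revenue: MR = 81.75 − 10q. Set MR = MC: 81.75 − 10q = 8 + 1.75q → q_m = 6.2766.
Price p_m = 81.75 − 5·6.2766 = 50.367; MC(q_m) = 8 + 1.75·6.2766 = 18.9841.
Competitive q* = 10.9259, so Δq = 4.6493; wedge = 50.367 − 18.9841 = 31.3829.
Welfare loss = ½ × 4.6493 × 31.3829 = 72.95.

72.95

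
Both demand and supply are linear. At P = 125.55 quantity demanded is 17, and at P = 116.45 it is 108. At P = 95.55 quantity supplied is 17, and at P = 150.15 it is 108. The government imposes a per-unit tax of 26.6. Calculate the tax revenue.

581.40

Demand slope = (116.45 − 125.55)/(108 − 17) = −0.1, so P = 127.25 − 0.1Q.
Supply slope = (150.15 − 95.55)/(108 − 17) = 0.6, so P = 85.35 + 0.6Q.
Competitive equilibrium: 127.25 − 0.1Q = 85.35 + 0.6Q → Q* = 59.8571, P* = 121.2643.
With the tax, the buyer price exceeds the seller price by 26.6: (127.25 − 0.1Q) − (85.35 + 0.6Q) = 26.6 → Q' = 21.8571.
Tax revenue = 26.6 × 21.8571 = 581.40.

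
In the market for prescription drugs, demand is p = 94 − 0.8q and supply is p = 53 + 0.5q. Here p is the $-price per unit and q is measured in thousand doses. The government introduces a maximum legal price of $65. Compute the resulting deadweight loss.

$36.94 thousand

Competitive equilibrium: 94 − 0.8q = 53 + 0.5q → q* = 31.5385, p* = 68.7692.
At the ceiling p = 65, quantity supplied = (65 − 53)/0.5 = 24.
Willingness to pay at q' = 24: 94 − 0.8·24 = 74.8.
Δq = 31.5385 − 24 = 7.5385; wedge = 74.8 − 65 = 9.8.
Welfare loss = ½ × 7.5385 × 9.8 = $36.94 thousand.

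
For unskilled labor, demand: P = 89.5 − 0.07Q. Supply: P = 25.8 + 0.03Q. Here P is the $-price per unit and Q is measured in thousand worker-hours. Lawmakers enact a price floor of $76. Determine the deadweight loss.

Competitive equilibrium: 89.5 − 0.07Q = 25.8 + 0.03Q → Q* = 637, P* = 44.91.
At the floor P = 76, quantity demanded = (89.5 − 76)/0.07 = 192.85714.
Sellers' marginal cost at Q' = 192.85714: 25.8 + 0.03·192.85714 = 31.58571.
ΔQ = 637 − 192.85714 = 444.14286; wedge = 76 − 31.58571 = 44.41429.
Deadweight loss = ½ × 444.14286 × 44.41429 = $9863.14 thousand.

$9863.14 thousand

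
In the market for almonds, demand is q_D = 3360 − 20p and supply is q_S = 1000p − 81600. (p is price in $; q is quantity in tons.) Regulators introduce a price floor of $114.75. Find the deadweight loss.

In inverse form: demand p = 168 − 0.05q, supply p = 81.6 + 0.001q.
Competitive equilibrium: 168 − 0.05q = 81.6 + 0.001q → q* = 1694.1176, p* = 83.2941.
At the floor p = 114.75, quantity demanded = (168 − 114.75)/0.05 = 1065.
Sellers' marginal cost at q' = 1065: 81.6 + 0.001·1065 = 82.665.
Δq = 1694.1176 − 1065 = 629.1176; wedge = 114.75 − 82.665 = 32.085.
Deadweight loss = ½ × 629.1176 × 32.085 = $10092.62.

$10092.62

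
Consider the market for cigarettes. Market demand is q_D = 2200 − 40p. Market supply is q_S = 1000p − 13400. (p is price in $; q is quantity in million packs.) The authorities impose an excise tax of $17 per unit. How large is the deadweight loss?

$5557.69 million

In inverse form: demand p = 55 − 0.025q, supply p = 13.4 + 0.001q.
Competitive equilibrium: 55 − 0.025q = 13.4 + 0.001q → q* = 1600, p* = 15.
With the tax, the buyer price exceeds the seller price by 17: (55 − 0.025q) − (13.4 + 0.001q) = 17 → q' = 946.1538.
Δq = 1600 − 946.1538 = 653.8462; the wedge equals the tax, 17.
Welfare loss = ½ × 653.8462 × 17 = $5557.69 million.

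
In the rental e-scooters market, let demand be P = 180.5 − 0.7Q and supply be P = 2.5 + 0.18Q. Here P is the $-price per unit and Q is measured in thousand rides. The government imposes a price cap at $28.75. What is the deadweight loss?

$1401.58 thousand

Competitive equilibrium: 180.5 − 0.7Q = 2.5 + 0.18Q → Q* = 202.2727, P* = 38.9091.
At the ceiling P = 28.75, quantity supplied = (28.75 − 2.5)/0.18 = 145.8333.
Willingness to pay at Q' = 145.8333: 180.5 − 0.7·145.8333 = 78.4167.
ΔQ = 202.2727 − 145.8333 = 56.4394; wedge = 78.4167 − 28.75 = 49.6667.
Welfare loss = ½ × 56.4394 × 49.6667 = $1401.58 thousand.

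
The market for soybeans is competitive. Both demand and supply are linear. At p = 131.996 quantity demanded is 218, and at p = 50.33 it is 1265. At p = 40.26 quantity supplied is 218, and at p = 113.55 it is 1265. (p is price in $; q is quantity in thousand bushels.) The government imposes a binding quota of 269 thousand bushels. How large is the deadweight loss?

$23944.66 thousand

Demand slope = (50.33 − 131.996)/(1265 − 218) = −0.078, so p = 149 − 0.078q.
Supply slope = (113.55 − 40.26)/(1265 − 218) = 0.07, so p = 25 + 0.07q.
Competitive equilibrium: 149 − 0.078q = 25 + 0.07q → q* = 837.8378, p* = 83.6486.
At q = 269: demand price = 149 − 0.078·269 = 128.018; supply price = 25 + 0.07·269 = 43.83.
Δq = 837.8378 − 269 = 568.8378; wedge = 128.018 − 43.83 = 84.188.
The triangle = ½ × 568.8378 × 84.188 = $23944.66 thousand.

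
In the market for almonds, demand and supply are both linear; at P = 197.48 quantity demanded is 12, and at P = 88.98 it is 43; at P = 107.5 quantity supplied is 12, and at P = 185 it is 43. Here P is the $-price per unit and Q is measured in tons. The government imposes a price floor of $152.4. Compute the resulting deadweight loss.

Demand slope = (88.98 − 197.48)/(43 − 12) = −3.5, so P = 239.48 − 3.5Q.
Supply slope = (185 − 107.5)/(43 − 12) = 2.5, so P = 77.5 + 2.5Q.
Competitive equilibrium: 239.48 − 3.5Q = 77.5 + 2.5Q → Q* = 26.9967, P* = 144.9917.
At the floor P = 152.4, quantity demanded = (239.48 − 152.4)/3.5 = 24.88.
Sellers' marginal cost at Q' = 24.88: 77.5 + 2.5·24.88 = 139.7.
ΔQ = 26.9967 − 24.88 = 2.1167; wedge = 152.4 − 139.7 = 12.7.
DWL = ½ × 2.1167 × 12.7 = $13.44.

$13.44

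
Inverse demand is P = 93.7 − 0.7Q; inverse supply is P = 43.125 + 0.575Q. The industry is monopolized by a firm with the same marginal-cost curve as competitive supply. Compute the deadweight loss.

Competitive equilibrium: 93.7 − 0.7Q = 43.125 + 0.575Q → Q* = 39.6667, P* = 65.9333.
Marginal revenue: MR = 93.7 − 1.4Q. Set MR = MC: 93.7 − 1.4Q = 43.125 + 0.575Q → Q_m = 25.6076.
Price P_m = 93.7 − 0.7·25.6076 = 75.7747; MC(Q_m) = 43.125 + 0.575·25.6076 = 57.8494.
Competitive Q* = 39.6667, so ΔQ = 14.0591; wedge = 75.7747 − 57.8494 = 17.9253.
Deadweight loss = ½ × 14.0591 × 17.9253 = 126.01.

126.01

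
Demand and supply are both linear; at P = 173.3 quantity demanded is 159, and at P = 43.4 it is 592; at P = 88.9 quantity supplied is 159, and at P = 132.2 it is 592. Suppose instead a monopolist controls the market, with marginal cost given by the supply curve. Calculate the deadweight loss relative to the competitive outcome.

Demand slope = (43.4 − 173.3)/(592 − 159) = −0.3, so P = 221 − 0.3Q.
Supply slope = (132.2 − 88.9)/(592 − 159) = 0.1, so P = 73 + 0.1Q.
Competitive equilibrium: 221 − 0.3Q = 73 + 0.1Q → Q* = 370, P* = 110.
Marginal revenue: MR = 221 − 0.6Q. Set MR = MC: 221 − 0.6Q = 73 + 0.1Q → Q_m = 211.42857.
Price P_m = 221 − 0.3·211.42857 = 157.57143; MC(Q_m) = 73 + 0.1·211.42857 = 94.14286.
Competitive Q* = 370, so ΔQ = 158.57143; wedge = 157.57143 − 94.14286 = 63.42857.
DWL = ½ × 158.57143 × 63.42857 = 5028.98.

5028.98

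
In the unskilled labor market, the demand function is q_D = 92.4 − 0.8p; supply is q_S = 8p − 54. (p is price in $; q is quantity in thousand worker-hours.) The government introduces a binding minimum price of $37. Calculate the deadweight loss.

In inverse form: demand p = 115.5 − 1.25q, supply p = 6.75 + 0.125q.
Competitive equilibrium: 115.5 − 1.25q = 6.75 + 0.125q → q* = 79.0909, p* = 16.6364.
At the floor p = 37, quantity demanded = (115.5 − 37)/1.25 = 62.8.
Sellers' marginal cost at q' = 62.8: 6.75 + 0.125·62.8 = 14.6.
Δq = 79.0909 − 62.8 = 16.2909; wedge = 37 − 14.6 = 22.4.
Welfare loss = ½ × 16.2909 × 22.4 = $182.46 thousand.

$182.46 thousand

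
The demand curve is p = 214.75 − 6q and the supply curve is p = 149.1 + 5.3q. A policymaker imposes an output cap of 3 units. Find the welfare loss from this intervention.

44.60

Competitive equilibrium: 214.75 − 6q = 149.1 + 5.3q → q* = 5.8097, p* = 179.8916.
At q = 3: demand price = 214.75 − 6·3 = 196.75; supply price = 149.1 + 5.3·3 = 165.
Δq = 5.8097 − 3 = 2.8097; wedge = 196.75 − 165 = 31.75.
Deadweight loss = ½ × 2.8097 × 31.75 = 44.60.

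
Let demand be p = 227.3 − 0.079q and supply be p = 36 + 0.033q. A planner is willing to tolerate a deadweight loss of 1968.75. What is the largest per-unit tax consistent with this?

Competitive equilibrium: 227.3 − 0.079q = 36 + 0.033q → q* = 1708.0357, p* = 92.3652.
A tax t gives Δq = t/0.112 and wedge t, so DWL = t²/0.224.
t²/0.224 = 1968.75 → t² = 441 → t = 21.

21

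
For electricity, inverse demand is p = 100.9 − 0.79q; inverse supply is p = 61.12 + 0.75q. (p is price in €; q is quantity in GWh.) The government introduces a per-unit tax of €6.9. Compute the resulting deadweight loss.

Competitive equilibrium: 100.9 − 0.79q = 61.12 + 0.75q → q* = 25.8312, p* = 80.4934.
With the tax, the buyer price exceeds the seller price by 6.9: (100.9 − 0.79q) − (61.12 + 0.75q) = 6.9 → q' = 21.3506.
Δq = 25.8312 − 21.3506 = 4.4806; the wedge equals the tax, 6.9.
The triangle = ½ × 4.4806 × 6.9 = €15.46.

€15.46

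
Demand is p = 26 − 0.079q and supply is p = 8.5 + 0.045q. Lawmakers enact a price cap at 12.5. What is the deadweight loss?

169.20

Competitive equilibrium: 26 − 0.079q = 8.5 + 0.045q → q* = 141.129, p* = 14.8508.
At the ceiling p = 12.5, quantity supplied = (12.5 − 8.5)/0.045 = 88.8889.
Willingness to pay at q' = 88.8889: 26 − 0.079·88.8889 = 18.9778.
Δq = 141.129 − 88.8889 = 52.2401; wedge = 18.9778 − 12.5 = 6.4778.
Deadweight loss = ½ × 52.2401 × 6.4778 = 169.20.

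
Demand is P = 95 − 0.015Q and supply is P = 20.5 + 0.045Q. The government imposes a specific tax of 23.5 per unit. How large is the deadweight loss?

4602.08

Competitive equilibrium: 95 − 0.015Q = 20.5 + 0.045Q → Q* = 1241.6667, P* = 76.375.
With the tax, the buyer price exceeds the seller price by 23.5: (95 − 0.015Q) − (20.5 + 0.045Q) = 23.5 → Q' = 850.
ΔQ = 1241.6667 − 850 = 391.6667; the wedge equals the tax, 23.5.
Welfare loss = ½ × 391.6667 × 23.5 = 4602.08.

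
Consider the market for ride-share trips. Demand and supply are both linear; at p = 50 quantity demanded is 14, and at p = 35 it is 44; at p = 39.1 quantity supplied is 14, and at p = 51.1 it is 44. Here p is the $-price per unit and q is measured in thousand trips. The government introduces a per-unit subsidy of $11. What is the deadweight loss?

$67.22 thousand

Demand slope = (35 − 50)/(44 − 14) = −0.5, so p = 57 − 0.5q.
Supply slope = (51.1 − 39.1)/(44 − 14) = 0.4, so p = 33.5 + 0.4q.
Competitive equilibrium: 57 − 0.5q = 33.5 + 0.4q → q* = 26.1111, p* = 43.9444.
The subsidy lowers effective supply by 11: p = 22.5 + 0.4q.
New quantity: 57 − 0.5q = 22.5 + 0.4q → q' = 38.3333.
Overproduction Δq = 38.3333 − 26.1111 = 12.2222; wedge = subsidy = 11.
The triangle = ½ × 12.2222 × 11 = $67.22 thousand.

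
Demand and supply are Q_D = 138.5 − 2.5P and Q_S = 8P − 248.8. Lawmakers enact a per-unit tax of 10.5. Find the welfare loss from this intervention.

In inverse form: demand P = 55.4 − 0.4Q, supply P = 31.1 + 0.125Q.
Competitive equilibrium: 55.4 − 0.4Q = 31.1 + 0.125Q → Q* = 46.2857, P* = 36.8857.
With the tax, the buyer price exceeds the seller price by 10.5: (55.4 − 0.4Q) − (31.1 + 0.125Q) = 10.5 → Q' = 26.2857.
ΔQ = 46.2857 − 26.2857 = 20; the wedge equals the tax, 10.5.
DWL = ½ × 20 × 10.5 = 105.

105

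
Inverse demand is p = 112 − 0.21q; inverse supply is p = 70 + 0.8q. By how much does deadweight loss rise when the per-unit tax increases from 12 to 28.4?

328

Competitive equilibrium: 112 − 0.21q = 70 + 0.8q → q* = 41.5842, p* = 103.2673.
For a per-unit tax t: Δq = t/1.01, so DWL = ½·t·(t/1.01) = t²/2.02.
At t = 12: DWL = 71.287. At t = 28.4: DWL = 399.287.
Increase = 399.287 − 71.287 = 328.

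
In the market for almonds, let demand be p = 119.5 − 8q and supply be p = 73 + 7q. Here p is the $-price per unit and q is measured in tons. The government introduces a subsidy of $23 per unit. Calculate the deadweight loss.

Competitive equilibrium: 119.5 − 8q = 73 + 7q → q* = 3.1, p* = 94.7.
The subsidy lowers effective supply by 23: p = 50 + 7q.
New quantity: 119.5 − 8q = 50 + 7q → q' = 4.6333.
Overproduction Δq = 4.6333 − 3.1 = 1.5333; wedge = subsidy = 23.
The triangle = ½ × 1.5333 × 23 = $17.63.

$17.63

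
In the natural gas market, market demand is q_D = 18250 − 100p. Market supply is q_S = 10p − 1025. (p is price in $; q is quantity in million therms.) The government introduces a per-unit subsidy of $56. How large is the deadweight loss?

In inverse form: demand p = 182.5 − 0.01q, supply p = 102.5 + 0.1q.
Competitive equilibrium: 182.5 − 0.01q = 102.5 + 0.1q → q* = 727.2727, p* = 175.2273.
The subsidy lowers effective supply by 56: p = 46.5 + 0.1q.
New quantity: 182.5 − 0.01q = 46.5 + 0.1q → q' = 1236.3636.
Overproduction Δq = 1236.3636 − 727.2727 = 509.0909; wedge = subsidy = 56.
DWL = ½ × 509.0909 × 56 = $14254.55 million.

$14254.55 million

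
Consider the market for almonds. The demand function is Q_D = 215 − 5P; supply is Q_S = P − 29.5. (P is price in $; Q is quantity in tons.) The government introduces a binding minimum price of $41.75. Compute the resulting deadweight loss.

$15

In inverse form: demand P = 43 − 0.2Q, supply P = 29.5 + Q.
Competitive equilibrium: 43 − 0.2Q = 29.5 + Q → Q* = 11.25, P* = 40.75.
At the floor P = 41.75, quantity demanded = (43 − 41.75)/0.2 = 6.25.
Sellers' marginal cost at Q' = 6.25: 29.5 + 1·6.25 = 35.75.
ΔQ = 11.25 − 6.25 = 5; wedge = 41.75 − 35.75 = 6.
Deadweight loss = ½ × 5 × 6 = $15.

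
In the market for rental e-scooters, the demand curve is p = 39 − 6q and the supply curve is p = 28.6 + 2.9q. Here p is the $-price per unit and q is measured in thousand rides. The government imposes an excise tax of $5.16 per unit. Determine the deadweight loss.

$1.50 thousand

Competitive equilibrium: 39 − 6q = 28.6 + 2.9q → q* = 1.1685, p* = 31.9888.
With the tax, the buyer price exceeds the seller price by 5.16: (39 − 6q) − (28.6 + 2.9q) = 5.16 → q' = 0.5888.
Δq = 1.1685 − 0.5888 = 0.5797; the wedge equals the tax, 5.16.
Welfare loss = ½ × 0.5797 × 5.16 = $1.50 thousand.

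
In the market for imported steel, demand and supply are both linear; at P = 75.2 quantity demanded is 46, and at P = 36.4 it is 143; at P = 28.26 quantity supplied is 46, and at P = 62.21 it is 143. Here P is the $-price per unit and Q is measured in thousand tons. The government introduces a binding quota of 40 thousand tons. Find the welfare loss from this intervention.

Demand slope = (36.4 − 75.2)/(143 − 46) = −0.4, so P = 93.6 − 0.4Q.
Supply slope = (62.21 − 28.26)/(143 − 46) = 0.35, so P = 12.16 + 0.35Q.
Competitive equilibrium: 93.6 − 0.4Q = 12.16 + 0.35Q → Q* = 108.5867, P* = 50.1653.
At Q = 40: demand price = 93.6 − 0.4·40 = 77.6; supply price = 12.16 + 0.35·40 = 26.16.
ΔQ = 108.5867 − 40 = 68.5867; wedge = 77.6 − 26.16 = 51.44.
The triangle = ½ × 68.5867 × 51.44 = $1764.05 thousand.

$1764.05 thousand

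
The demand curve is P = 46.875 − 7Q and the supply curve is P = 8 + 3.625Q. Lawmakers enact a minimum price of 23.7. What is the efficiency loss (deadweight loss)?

Competitive equilibrium: 46.875 − 7Q = 8 + 3.625Q → Q* = 3.6588, P* = 21.2632.
At the floor P = 23.7, quantity demanded = (46.875 − 23.7)/7 = 3.3107.
Sellers' marginal cost at Q' = 3.3107: 8 + 3.625·3.3107 = 20.0013.
ΔQ = 3.6588 − 3.3107 = 0.3481; wedge = 23.7 − 20.0013 = 3.6987.
Deadweight loss = ½ × 0.3481 × 3.6987 = 0.64.

0.64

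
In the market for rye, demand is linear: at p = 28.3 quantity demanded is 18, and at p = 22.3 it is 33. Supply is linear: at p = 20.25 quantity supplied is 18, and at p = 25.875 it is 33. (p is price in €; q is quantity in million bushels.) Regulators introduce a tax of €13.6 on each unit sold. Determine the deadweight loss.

€119.33 million

Demand slope = (22.3 − 28.3)/(33 − 18) = −0.4, so p = 35.5 − 0.4q.
Supply slope = (25.875 − 20.25)/(33 − 18) = 0.375, so p = 13.5 + 0.375q.
Competitive equilibrium: 35.5 − 0.4q = 13.5 + 0.375q → q* = 28.3871, p* = 24.1452.
With the tax, the buyer price exceeds the seller price by 13.6: (35.5 − 0.4q) − (13.5 + 0.375q) = 13.6 → q' = 10.8387.
Δq = 28.3871 − 10.8387 = 17.5484; the wedge equals the tax, 13.6.
The triangle = ½ × 17.5484 × 13.6 = €119.33 million.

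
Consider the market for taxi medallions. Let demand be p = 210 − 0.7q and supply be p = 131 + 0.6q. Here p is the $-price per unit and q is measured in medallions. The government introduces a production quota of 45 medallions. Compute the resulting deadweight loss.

Competitive equilibrium: 210 − 0.7q = 131 + 0.6q → q* = 60.7692, p* = 167.4615.
At q = 45: demand price = 210 − 0.7·45 = 178.5; supply price = 131 + 0.6·45 = 158.
Δq = 60.7692 − 45 = 15.7692; wedge = 178.5 − 158 = 20.5.
Welfare loss = ½ × 15.7692 × 20.5 = $161.63.

$161.63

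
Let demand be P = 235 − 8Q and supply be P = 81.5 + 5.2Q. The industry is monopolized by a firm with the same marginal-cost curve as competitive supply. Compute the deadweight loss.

127.09

Competitive equilibrium: 235 − 8Q = 81.5 + 5.2Q → Q* = 11.6288, P* = 141.9697.
Marginal revenue: MR = 235 − 16Q. Set MR = MC: 235 − 16Q = 81.5 + 5.2Q → Q_m = 7.2406.
Price P_m = 235 − 8·7.2406 = 177.0752; MC(Q_m) = 81.5 + 5.2·7.2406 = 119.1511.
Competitive Q* = 11.6288, so ΔQ = 4.3882; wedge = 177.0752 − 119.1511 = 57.9241.
DWL = ½ × 4.3882 × 57.9241 = 127.09.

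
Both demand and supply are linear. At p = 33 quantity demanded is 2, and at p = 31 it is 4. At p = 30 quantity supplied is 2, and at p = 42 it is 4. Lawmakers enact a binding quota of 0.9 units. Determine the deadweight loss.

8.18

Demand slope = (31 − 33)/(4 − 2) = −1, so p = 35 − q.
Supply slope = (42 − 30)/(4 − 2) = 6, so p = 18 + 6q.
Competitive equilibrium: 35 − q = 18 + 6q → q* = 2.4286, p* = 32.5714.
At q = 0.9: demand price = 35 − 1·0.9 = 34.1; supply price = 18 + 6·0.9 = 23.4.
Δq = 2.4286 − 0.9 = 1.5286; wedge = 34.1 − 23.4 = 10.7.
The triangle = ½ × 1.5286 × 10.7 = 8.18.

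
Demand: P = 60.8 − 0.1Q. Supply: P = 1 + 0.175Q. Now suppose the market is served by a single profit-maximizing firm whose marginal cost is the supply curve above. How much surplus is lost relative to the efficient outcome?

Competitive equilibrium: 60.8 − 0.1Q = 1 + 0.175Q → Q* = 217.45455, P* = 39.05455.
Marginal revenue: MR = 60.8 − 0.2Q. Set MR = MC: 60.8 − 0.2Q = 1 + 0.175Q → Q_m = 159.46667.
Price P_m = 60.8 − 0.1·159.46667 = 44.85333; MC(Q_m) = 1 + 0.175·159.46667 = 28.90667.
Competitive Q* = 217.45455, so ΔQ = 57.98788; wedge = 44.85333 − 28.90667 = 15.94666.
DWL = ½ × 57.98788 × 15.94666 = 462.36.

462.36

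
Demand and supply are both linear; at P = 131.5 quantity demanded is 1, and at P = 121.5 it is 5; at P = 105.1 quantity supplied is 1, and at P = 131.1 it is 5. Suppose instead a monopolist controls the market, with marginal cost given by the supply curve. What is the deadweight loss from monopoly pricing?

Demand slope = (121.5 − 131.5)/(5 − 1) = −2.5, so P = 134 − 2.5Q.
Supply slope = (131.1 − 105.1)/(5 − 1) = 6.5, so P = 98.6 + 6.5Q.
Competitive equilibrium: 134 − 2.5Q = 98.6 + 6.5Q → Q* = 3.9333, P* = 124.1667.
Marginal revenue: MR = 134 − 5Q. Set MR = MC: 134 − 5Q = 98.6 + 6.5Q → Q_m = 3.0783.
Price P_m = 134 − 2.5·3.0783 = 126.3043; MC(Q_m) = 98.6 + 6.5·3.0783 = 118.609.
Competitive Q* = 3.9333, so ΔQ = 0.855; wedge = 126.3043 − 118.609 = 7.6953.
Deadweight loss = ½ × 0.855 × 7.6953 = 3.29.

3.29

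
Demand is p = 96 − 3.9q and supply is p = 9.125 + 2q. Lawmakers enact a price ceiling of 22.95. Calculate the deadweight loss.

180.03

Competitive equilibrium: 96 − 3.9q = 9.125 + 2q → q* = 14.7246, p* = 38.5742.
At the ceiling p = 22.95, quantity supplied = (22.95 − 9.125)/2 = 6.9125.
Willingness to pay at q' = 6.9125: 96 − 3.9·6.9125 = 69.0413.
Δq = 14.7246 − 6.9125 = 7.8121; wedge = 69.0413 − 22.95 = 46.0913.
DWL = ½ × 7.8121 × 46.0913 = 180.03.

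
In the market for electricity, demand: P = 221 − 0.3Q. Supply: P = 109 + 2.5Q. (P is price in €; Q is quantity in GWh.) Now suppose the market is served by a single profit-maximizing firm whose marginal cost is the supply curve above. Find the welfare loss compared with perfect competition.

Competitive equilibrium: 221 − 0.3Q = 109 + 2.5Q → Q* = 40, P* = 209.
Marginal revenue: MR = 221 − 0.6Q. Set MR = MC: 221 − 0.6Q = 109 + 2.5Q → Q_m = 36.129.
Price P_m = 221 − 0.3·36.129 = 210.1613; MC(Q_m) = 109 + 2.5·36.129 = 199.3225.
Competitive Q* = 40, so ΔQ = 3.871; wedge = 210.1613 − 199.3225 = 10.8388.
Welfare loss = ½ × 3.871 × 10.8388 = €20.98.

€20.98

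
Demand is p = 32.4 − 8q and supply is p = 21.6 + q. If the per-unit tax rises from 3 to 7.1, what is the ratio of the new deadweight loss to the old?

Competitive equilibrium: 32.4 − 8q = 21.6 + q → q* = 1.2, p* = 22.8.
For a per-unit tax t: Δq = t/9, so DWL = ½·t·(t/9) = t²/18.
At t = 3: DWL = 0.5. At t = 7.1: DWL = 2.801.
Ratio = (7.1/3)² = 5.601.

5.601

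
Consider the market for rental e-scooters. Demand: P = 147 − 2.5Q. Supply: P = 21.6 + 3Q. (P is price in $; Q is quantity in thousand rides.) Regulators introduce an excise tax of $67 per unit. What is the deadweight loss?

$408.09 thousand

Competitive equilibrium: 147 − 2.5Q = 21.6 + 3Q → Q* = 22.8, P* = 90.
With the tax, the buyer price exceeds the seller price by 67: (147 − 2.5Q) − (21.6 + 3Q) = 67 → Q' = 10.6182.
ΔQ = 22.8 − 10.6182 = 12.1818; the wedge equals the tax, 67.
Welfare loss = ½ × 12.1818 × 67 = $408.09 thousand.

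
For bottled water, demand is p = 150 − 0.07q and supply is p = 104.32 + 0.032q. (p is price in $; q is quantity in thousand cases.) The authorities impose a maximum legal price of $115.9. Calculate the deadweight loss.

Competitive equilibrium: 150 − 0.07q = 104.32 + 0.032q → q* = 447.8431, p* = 118.651.
At the ceiling p = 115.9, quantity supplied = (115.9 − 104.32)/0.032 = 361.875.
Willingness to pay at q' = 361.875: 150 − 0.07·361.875 = 124.6688.
Δq = 447.8431 − 361.875 = 85.9681; wedge = 124.6688 − 115.9 = 8.7688.
The triangle = ½ × 85.9681 × 8.7688 = $376.92 thousand.

$376.92 thousand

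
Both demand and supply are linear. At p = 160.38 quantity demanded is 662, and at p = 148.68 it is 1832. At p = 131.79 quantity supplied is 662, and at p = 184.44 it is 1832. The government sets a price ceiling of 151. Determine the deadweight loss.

Demand slope = (148.68 − 160.38)/(1832 − 662) = −0.01, so p = 167 − 0.01q.
Supply slope = (184.44 − 131.79)/(1832 − 662) = 0.045, so p = 102 + 0.045q.
Competitive equilibrium: 167 − 0.01q = 102 + 0.045q → q* = 1181.8182, p* = 155.1818.
At the ceiling p = 151, quantity supplied = (151 − 102)/0.045 = 1088.8889.
Willingness to pay at q' = 1088.8889: 167 − 0.01·1088.8889 = 156.1111.
Δq = 1181.8182 − 1088.8889 = 92.9293; wedge = 156.1111 − 151 = 5.1111.
Deadweight loss = ½ × 92.9293 × 5.1111 = 237.49.

237.49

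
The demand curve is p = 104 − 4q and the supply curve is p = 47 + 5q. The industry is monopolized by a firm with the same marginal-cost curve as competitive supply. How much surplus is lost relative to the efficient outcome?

17.09

Competitive equilibrium: 104 − 4q = 47 + 5q → q* = 6.3333, p* = 78.6667.
Marginal revenue: MR = 104 − 8q. Set MR = MC: 104 − 8q = 47 + 5q → q_m = 4.3846.
Price p_m = 104 − 4·4.3846 = 86.4616; MC(q_m) = 47 + 5·4.3846 = 68.923.
Competitive q* = 6.3333, so Δq = 1.9487; wedge = 86.4616 − 68.923 = 17.5386.
The triangle = ½ × 1.9487 × 17.5386 = 17.09.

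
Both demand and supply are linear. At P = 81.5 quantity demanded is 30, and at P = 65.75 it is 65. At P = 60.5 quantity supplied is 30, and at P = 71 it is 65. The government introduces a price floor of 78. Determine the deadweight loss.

Demand slope = (65.75 − 81.5)/(65 − 30) = −0.45, so P = 95 − 0.45Q.
Supply slope = (71 − 60.5)/(65 − 30) = 0.3, so P = 51.5 + 0.3Q.
Competitive equilibrium: 95 − 0.45Q = 51.5 + 0.3Q → Q* = 58, P* = 68.9.
At the floor P = 78, quantity demanded = (95 − 78)/0.45 = 37.7778.
Sellers' marginal cost at Q' = 37.7778: 51.5 + 0.3·37.7778 = 62.8333.
ΔQ = 58 − 37.7778 = 20.2222; wedge = 78 − 62.8333 = 15.1667.
DWL = ½ × 20.2222 × 15.1667 = 153.35.

153.35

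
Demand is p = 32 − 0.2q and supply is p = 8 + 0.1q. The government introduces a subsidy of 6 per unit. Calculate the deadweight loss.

Competitive equilibrium: 32 − 0.2q = 8 + 0.1q → q* = 80, p* = 16.
The subsidy lowers effective supply by 6: p = 2 + 0.1q.
New quantity: 32 − 0.2q = 2 + 0.1q → q' = 100.
Overproduction Δq = 100 − 80 = 20; wedge = subsidy = 6.
Deadweight loss = ½ × 20 × 6 = 60.

60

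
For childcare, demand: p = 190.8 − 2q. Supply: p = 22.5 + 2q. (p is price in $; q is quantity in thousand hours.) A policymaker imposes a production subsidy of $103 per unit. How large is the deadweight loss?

$1326.125 thousand

Competitive equilibrium: 190.8 − 2q = 22.5 + 2q → q* = 42.075, p* = 106.65.
The subsidy lowers effective supply by 103: p = 2q − 80.5.
New quantity: 190.8 − 2q = 2q − 80.5 → q' = 67.825.
Overproduction Δq = 67.825 − 42.075 = 25.75; wedge = subsidy = 103.
Welfare loss = ½ × 25.75 × 103 = $1326.125 thousand.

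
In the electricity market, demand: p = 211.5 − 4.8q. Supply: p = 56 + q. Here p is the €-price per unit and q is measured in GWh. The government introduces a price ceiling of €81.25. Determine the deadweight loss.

€7.06

Competitive equilibrium: 211.5 − 4.8q = 56 + q → q* = 26.8103, p* = 82.8103.
At the ceiling p = 81.25, quantity supplied = (81.25 − 56)/1 = 25.25.
Willingness to pay at q' = 25.25: 211.5 − 4.8·25.25 = 90.3.
Δq = 26.8103 − 25.25 = 1.5603; wedge = 90.3 − 81.25 = 9.05.
Deadweight loss = ½ × 1.5603 × 9.05 = €7.06.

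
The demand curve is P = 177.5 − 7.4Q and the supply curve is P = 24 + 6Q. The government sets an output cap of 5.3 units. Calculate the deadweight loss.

Competitive equilibrium: 177.5 − 7.4Q = 24 + 6Q → Q* = 11.4552, P* = 92.7313.
At Q = 5.3: demand price = 177.5 − 7.4·5.3 = 138.28; supply price = 24 + 6·5.3 = 55.8.
ΔQ = 11.4552 − 5.3 = 6.1552; wedge = 138.28 − 55.8 = 82.48.
Welfare loss = ½ × 6.1552 × 82.48 = 253.84.

253.84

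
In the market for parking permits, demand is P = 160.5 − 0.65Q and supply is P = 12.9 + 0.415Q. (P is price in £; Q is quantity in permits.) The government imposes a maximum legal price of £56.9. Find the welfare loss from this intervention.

£564.79

Competitive equilibrium: 160.5 − 0.65Q = 12.9 + 0.415Q → Q* = 138.5915, P* = 70.4155.
At the ceiling P = 56.9, quantity supplied = (56.9 − 12.9)/0.415 = 106.0241.
Willingness to pay at Q' = 106.0241: 160.5 − 0.65·106.0241 = 91.5843.
ΔQ = 138.5915 − 106.0241 = 32.5674; wedge = 91.5843 − 56.9 = 34.6843.
The triangle = ½ × 32.5674 × 34.6843 = £564.79.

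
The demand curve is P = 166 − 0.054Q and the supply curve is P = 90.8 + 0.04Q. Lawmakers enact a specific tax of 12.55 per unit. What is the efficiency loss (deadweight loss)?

Competitive equilibrium: 166 − 0.054Q = 90.8 + 0.04Q → Q* = 800, P* = 122.8.
With the tax, the buyer price exceeds the seller price by 12.55: (166 − 0.054Q) − (90.8 + 0.04Q) = 12.55 → Q' = 666.4894.
ΔQ = 800 − 666.4894 = 133.5106; the wedge equals the tax, 12.55.
DWL = ½ × 133.5106 × 12.55 = 837.78.

837.78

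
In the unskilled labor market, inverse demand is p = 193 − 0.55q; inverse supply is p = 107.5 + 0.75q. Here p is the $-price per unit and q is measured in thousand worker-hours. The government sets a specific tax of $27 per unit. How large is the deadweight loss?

Competitive equilibrium: 193 − 0.55q = 107.5 + 0.75q → q* = 65.7692, p* = 156.8269.
With the tax, the buyer price exceeds the seller price by 27: (193 − 0.55q) − (107.5 + 0.75q) = 27 → q' = 45.
Δq = 65.7692 − 45 = 20.7692; the wedge equals the tax, 27.
The triangle = ½ × 20.7692 × 27 = $280.38 thousand.

$280.38 thousand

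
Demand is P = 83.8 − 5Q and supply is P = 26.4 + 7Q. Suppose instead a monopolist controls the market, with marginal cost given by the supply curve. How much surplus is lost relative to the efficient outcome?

Competitive equilibrium: 83.8 − 5Q = 26.4 + 7Q → Q* = 4.78333, P* = 59.88333.
Marginal revenue: MR = 83.8 − 10Q. Set MR = MC: 83.8 − 10Q = 26.4 + 7Q → Q_m = 3.37647.
Price P_m = 83.8 − 5·3.37647 = 66.91765; MC(Q_m) = 26.4 + 7·3.37647 = 50.03529.
Competitive Q* = 4.78333, so ΔQ = 1.40686; wedge = 66.91765 − 50.03529 = 16.88236.
Deadweight loss = ½ × 1.40686 × 16.88236 = 11.88.

11.88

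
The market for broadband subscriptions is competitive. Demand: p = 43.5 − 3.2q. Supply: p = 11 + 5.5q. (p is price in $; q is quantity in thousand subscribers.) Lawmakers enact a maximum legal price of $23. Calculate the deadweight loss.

$10.50 thousand

Competitive equilibrium: 43.5 − 3.2q = 11 + 5.5q → q* = 3.7356, p* = 31.546.
At the ceiling p = 23, quantity supplied = (23 − 11)/5.5 = 2.1818.
Willingness to pay at q' = 2.1818: 43.5 − 3.2·2.1818 = 36.5182.
Δq = 3.7356 − 2.1818 = 1.5538; wedge = 36.5182 − 23 = 13.5182.
The triangle = ½ × 1.5538 × 13.5182 = $10.50 thousand.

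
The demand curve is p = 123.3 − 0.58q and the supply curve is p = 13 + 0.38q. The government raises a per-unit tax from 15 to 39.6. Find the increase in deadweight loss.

Competitive equilibrium: 123.3 − 0.58q = 13 + 0.38q → q* = 114.8958, p* = 56.6604.
For a per-unit tax t: Δq = t/0.96, so DWL = ½·t·(t/0.96) = t²/1.92.
At t = 15: DWL = 117.188. At t = 39.6: DWL = 816.75.
Increase = 816.75 − 117.188 = 699.56.

699.56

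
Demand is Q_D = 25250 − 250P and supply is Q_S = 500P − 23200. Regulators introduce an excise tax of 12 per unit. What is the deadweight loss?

In inverse form: demand P = 101 − 0.004Q, supply P = 46.4 + 0.002Q.
Competitive equilibrium: 101 − 0.004Q = 46.4 + 0.002Q → Q* = 9100, P* = 64.6.
With the tax, the buyer price exceeds the seller price by 12: (101 − 0.004Q) − (46.4 + 0.002Q) = 12 → Q' = 7100.
ΔQ = 9100 − 7100 = 2000; the wedge equals the tax, 12.
Deadweight loss = ½ × 2000 × 12 = 12000.

12000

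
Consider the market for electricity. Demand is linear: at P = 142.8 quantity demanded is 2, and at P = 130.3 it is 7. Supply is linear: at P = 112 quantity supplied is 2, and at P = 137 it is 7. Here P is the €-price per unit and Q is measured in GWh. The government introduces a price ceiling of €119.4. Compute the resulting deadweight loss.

€25.87

Demand slope = (130.3 − 142.8)/(7 − 2) = −2.5, so P = 147.8 − 2.5Q.
Supply slope = (137 − 112)/(7 − 2) = 5, so P = 102 + 5Q.
Competitive equilibrium: 147.8 − 2.5Q = 102 + 5Q → Q* = 6.1067, P* = 132.5333.
At the ceiling P = 119.4, quantity supplied = (119.4 − 102)/5 = 3.48.
Willingness to pay at Q' = 3.48: 147.8 − 2.5·3.48 = 139.1.
ΔQ = 6.1067 − 3.48 = 2.6267; wedge = 139.1 − 119.4 = 19.7.
Deadweight loss = ½ × 2.6267 × 19.7 = €25.87.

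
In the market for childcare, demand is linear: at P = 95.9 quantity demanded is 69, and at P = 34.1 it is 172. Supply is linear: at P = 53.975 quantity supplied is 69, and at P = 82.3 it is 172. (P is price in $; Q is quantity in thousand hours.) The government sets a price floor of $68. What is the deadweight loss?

$0.88 thousand

Demand slope = (34.1 − 95.9)/(172 − 69) = −0.6, so P = 137.3 − 0.6Q.
Supply slope = (82.3 − 53.975)/(172 − 69) = 0.275, so P = 35 + 0.275Q.
Competitive equilibrium: 137.3 − 0.6Q = 35 + 0.275Q → Q* = 116.9143, P* = 67.1514.
At the floor P = 68, quantity demanded = (137.3 − 68)/0.6 = 115.5.
Sellers' marginal cost at Q' = 115.5: 35 + 0.275·115.5 = 66.7625.
ΔQ = 116.9143 − 115.5 = 1.4143; wedge = 68 − 66.7625 = 1.2375.
Deadweight loss = ½ × 1.4143 × 1.2375 = $0.88 thousand.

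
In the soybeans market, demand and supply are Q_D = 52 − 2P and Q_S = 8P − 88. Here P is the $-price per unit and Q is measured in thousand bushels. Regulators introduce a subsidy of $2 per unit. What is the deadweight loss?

$3.20 thousand

In inverse form: demand P = 26 − 0.5Q, supply P = 11 + 0.125Q.
Competitive equilibrium: 26 − 0.5Q = 11 + 0.125Q → Q* = 24, P* = 14.
The subsidy lowers effective supply by 2: P = 9 + 0.125Q.
New quantity: 26 − 0.5Q = 9 + 0.125Q → Q' = 27.2.
Overproduction ΔQ = 27.2 − 24 = 3.2; wedge = subsidy = 2.
The triangle = ½ × 3.2 × 2 = $3.20 thousand.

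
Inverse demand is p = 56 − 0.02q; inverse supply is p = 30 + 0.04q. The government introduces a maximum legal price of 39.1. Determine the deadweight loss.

Competitive equilibrium: 56 − 0.02q = 30 + 0.04q → q* = 433.3333, p* = 47.3333.
At the ceiling p = 39.1, quantity supplied = (39.1 − 30)/0.04 = 227.5.
Willingness to pay at q' = 227.5: 56 − 0.02·227.5 = 51.45.
Δq = 433.3333 − 227.5 = 205.8333; wedge = 51.45 − 39.1 = 12.35.
DWL = ½ × 205.8333 × 12.35 = 1271.02.

1271.02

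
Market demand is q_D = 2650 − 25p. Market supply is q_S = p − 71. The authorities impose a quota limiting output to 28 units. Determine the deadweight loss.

In inverse form: demand p = 106 − 0.04q, supply p = 71 + q.
Competitive equilibrium: 106 − 0.04q = 71 + q → q* = 33.6538, p* = 104.6538.
At q = 28: demand price = 106 − 0.04·28 = 104.88; supply price = 71 + 1·28 = 99.
Δq = 33.6538 − 28 = 5.6538; wedge = 104.88 − 99 = 5.88.
Welfare loss = ½ × 5.6538 × 5.88 = 16.62.

16.62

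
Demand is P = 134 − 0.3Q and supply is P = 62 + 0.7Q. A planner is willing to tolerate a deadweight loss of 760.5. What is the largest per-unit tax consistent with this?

Competitive equilibrium: 134 − 0.3Q = 62 + 0.7Q → Q* = 72, P* = 112.4.
A tax t gives ΔQ = t/1 and wedge t, so DWL = t²/2.
t²/2 = 760.5 → t² = 1521 → t = 39.

39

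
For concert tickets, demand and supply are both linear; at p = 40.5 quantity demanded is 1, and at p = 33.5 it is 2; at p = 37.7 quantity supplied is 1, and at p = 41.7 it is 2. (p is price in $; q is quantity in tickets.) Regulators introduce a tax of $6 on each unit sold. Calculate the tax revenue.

Demand slope = (33.5 − 40.5)/(2 − 1) = −7, so p = 47.5 − 7q.
Supply slope = (41.7 − 37.7)/(2 − 1) = 4, so p = 33.7 + 4q.
Competitive equilibrium: 47.5 − 7q = 33.7 + 4q → q* = 1.2545, p* = 38.7182.
With the tax, the buyer price exceeds the seller price by 6: (47.5 − 7q) − (33.7 + 4q) = 6 → q' = 0.7091.
Tax revenue = 6 × 0.7091 = $4.25.

$4.25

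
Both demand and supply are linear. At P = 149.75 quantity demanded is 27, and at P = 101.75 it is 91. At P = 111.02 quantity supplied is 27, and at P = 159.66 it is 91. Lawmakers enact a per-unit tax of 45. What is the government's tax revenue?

1028.15

Demand slope = (101.75 − 149.75)/(91 − 27) = −0.75, so P = 170 − 0.75Q.
Supply slope = (159.66 − 111.02)/(91 − 27) = 0.76, so P = 90.5 + 0.76Q.
Competitive equilibrium: 170 − 0.75Q = 90.5 + 0.76Q → Q* = 52.649, P* = 130.5132.
With the tax, the buyer price exceeds the seller price by 45: (170 − 0.75Q) − (90.5 + 0.76Q) = 45 → Q' = 22.8477.
Tax revenue = 45 × 22.8477 = 1028.15.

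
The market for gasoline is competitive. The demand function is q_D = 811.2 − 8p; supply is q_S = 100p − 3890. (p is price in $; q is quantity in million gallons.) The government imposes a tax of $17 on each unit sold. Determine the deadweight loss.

$1070.37 million

In inverse form: demand p = 101.4 − 0.125q, supply p = 38.9 + 0.01q.
Competitive equilibrium: 101.4 − 0.125q = 38.9 + 0.01q → q* = 462.963, p* = 43.5296.
With the tax, the buyer price exceeds the seller price by 17: (101.4 − 0.125q) − (38.9 + 0.01q) = 17 → q' = 337.037.
Δq = 462.963 − 337.037 = 125.926; the wedge equals the tax, 17.
Welfare loss = ½ × 125.926 × 17 = $1070.37 million.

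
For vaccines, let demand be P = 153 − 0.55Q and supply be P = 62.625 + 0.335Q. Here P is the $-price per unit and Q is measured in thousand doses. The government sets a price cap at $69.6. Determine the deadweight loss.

Competitive equilibrium: 153 − 0.55Q = 62.625 + 0.335Q → Q* = 102.11864, P* = 96.83475.
At the ceiling P = 69.6, quantity supplied = (69.6 − 62.625)/0.335 = 20.8209.
Willingness to pay at Q' = 20.8209: 153 − 0.55·20.8209 = 141.54851.
ΔQ = 102.11864 − 20.8209 = 81.29774; wedge = 141.54851 − 69.6 = 71.94851.
The triangle = ½ × 81.29774 × 71.94851 = $2924.63 thousand.

$2924.63 thousand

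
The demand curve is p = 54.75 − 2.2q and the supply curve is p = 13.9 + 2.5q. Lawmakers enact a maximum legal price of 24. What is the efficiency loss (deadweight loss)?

Competitive equilibrium: 54.75 − 2.2q = 13.9 + 2.5q → q* = 8.6915, p* = 35.6287.
At the ceiling p = 24, quantity supplied = (24 − 13.9)/2.5 = 4.04.
Willingness to pay at q' = 4.04: 54.75 − 2.2·4.04 = 45.862.
Δq = 8.6915 − 4.04 = 4.6515; wedge = 45.862 − 24 = 21.862.
The triangle = ½ × 4.6515 × 21.862 = 50.85.

50.85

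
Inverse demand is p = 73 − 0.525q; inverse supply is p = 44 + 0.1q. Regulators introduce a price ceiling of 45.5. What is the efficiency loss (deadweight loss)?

Competitive equilibrium: 73 − 0.525q = 44 + 0.1q → q* = 46.4, p* = 48.64.
At the ceiling p = 45.5, quantity supplied = (45.5 − 44)/0.1 = 15.
Willingness to pay at q' = 15: 73 − 0.525·15 = 65.125.
Δq = 46.4 − 15 = 31.4; wedge = 65.125 − 45.5 = 19.625.
Welfare loss = ½ × 31.4 × 19.625 = 308.11.

308.11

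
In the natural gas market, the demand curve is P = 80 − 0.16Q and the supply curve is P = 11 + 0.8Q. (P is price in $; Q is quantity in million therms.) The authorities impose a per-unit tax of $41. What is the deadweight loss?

Competitive equilibrium: 80 − 0.16Q = 11 + 0.8Q → Q* = 71.875, P* = 68.5.
With the tax, the buyer price exceeds the seller price by 41: (80 − 0.16Q) − (11 + 0.8Q) = 41 → Q' = 29.1667.
ΔQ = 71.875 − 29.1667 = 42.7083; the wedge equals the tax, 41.
DWL = ½ × 42.7083 × 41 = $875.52 million.

$875.52 million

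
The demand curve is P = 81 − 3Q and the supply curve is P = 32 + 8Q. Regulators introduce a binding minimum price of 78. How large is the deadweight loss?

65.64

Competitive equilibrium: 81 − 3Q = 32 + 8Q → Q* = 4.4545, P* = 67.6364.
At the floor P = 78, quantity demanded = (81 − 78)/3 = 1.
Sellers' marginal cost at Q' = 1: 32 + 8·1 = 40.
ΔQ = 4.4545 − 1 = 3.4545; wedge = 78 − 40 = 38.
Deadweight loss = ½ × 3.4545 × 38 = 65.64.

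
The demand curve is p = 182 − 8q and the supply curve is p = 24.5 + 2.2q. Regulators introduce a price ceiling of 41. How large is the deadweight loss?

Competitive equilibrium: 182 − 8q = 24.5 + 2.2q → q* = 15.4412, p* = 58.4706.
At the ceiling p = 41, quantity supplied = (41 − 24.5)/2.2 = 7.5.
Willingness to pay at q' = 7.5: 182 − 8·7.5 = 122.
Δq = 15.4412 − 7.5 = 7.9412; wedge = 122 − 41 = 81.
DWL = ½ × 7.9412 × 81 = 321.62.

321.62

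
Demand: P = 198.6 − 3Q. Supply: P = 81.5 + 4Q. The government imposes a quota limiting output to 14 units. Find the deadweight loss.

26.06

Competitive equilibrium: 198.6 − 3Q = 81.5 + 4Q → Q* = 16.7286, P* = 148.4143.
At Q = 14: demand price = 198.6 − 3·14 = 156.6; supply price = 81.5 + 4·14 = 137.5.
ΔQ = 16.7286 − 14 = 2.7286; wedge = 156.6 − 137.5 = 19.1.
Welfare loss = ½ × 2.7286 × 19.1 = 26.06.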